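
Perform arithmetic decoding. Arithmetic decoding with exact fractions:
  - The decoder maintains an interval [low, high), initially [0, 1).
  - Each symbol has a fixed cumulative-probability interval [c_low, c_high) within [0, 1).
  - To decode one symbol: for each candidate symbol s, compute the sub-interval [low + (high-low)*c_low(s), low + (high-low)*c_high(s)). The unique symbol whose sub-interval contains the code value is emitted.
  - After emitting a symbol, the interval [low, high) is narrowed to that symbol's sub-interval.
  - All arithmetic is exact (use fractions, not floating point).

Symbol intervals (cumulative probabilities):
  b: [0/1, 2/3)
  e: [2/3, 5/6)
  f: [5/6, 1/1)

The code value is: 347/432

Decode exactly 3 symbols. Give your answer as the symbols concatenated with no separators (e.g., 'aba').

Step 1: interval [0/1, 1/1), width = 1/1 - 0/1 = 1/1
  'b': [0/1 + 1/1*0/1, 0/1 + 1/1*2/3) = [0/1, 2/3)
  'e': [0/1 + 1/1*2/3, 0/1 + 1/1*5/6) = [2/3, 5/6) <- contains code 347/432
  'f': [0/1 + 1/1*5/6, 0/1 + 1/1*1/1) = [5/6, 1/1)
  emit 'e', narrow to [2/3, 5/6)
Step 2: interval [2/3, 5/6), width = 5/6 - 2/3 = 1/6
  'b': [2/3 + 1/6*0/1, 2/3 + 1/6*2/3) = [2/3, 7/9)
  'e': [2/3 + 1/6*2/3, 2/3 + 1/6*5/6) = [7/9, 29/36) <- contains code 347/432
  'f': [2/3 + 1/6*5/6, 2/3 + 1/6*1/1) = [29/36, 5/6)
  emit 'e', narrow to [7/9, 29/36)
Step 3: interval [7/9, 29/36), width = 29/36 - 7/9 = 1/36
  'b': [7/9 + 1/36*0/1, 7/9 + 1/36*2/3) = [7/9, 43/54)
  'e': [7/9 + 1/36*2/3, 7/9 + 1/36*5/6) = [43/54, 173/216)
  'f': [7/9 + 1/36*5/6, 7/9 + 1/36*1/1) = [173/216, 29/36) <- contains code 347/432
  emit 'f', narrow to [173/216, 29/36)

Answer: eef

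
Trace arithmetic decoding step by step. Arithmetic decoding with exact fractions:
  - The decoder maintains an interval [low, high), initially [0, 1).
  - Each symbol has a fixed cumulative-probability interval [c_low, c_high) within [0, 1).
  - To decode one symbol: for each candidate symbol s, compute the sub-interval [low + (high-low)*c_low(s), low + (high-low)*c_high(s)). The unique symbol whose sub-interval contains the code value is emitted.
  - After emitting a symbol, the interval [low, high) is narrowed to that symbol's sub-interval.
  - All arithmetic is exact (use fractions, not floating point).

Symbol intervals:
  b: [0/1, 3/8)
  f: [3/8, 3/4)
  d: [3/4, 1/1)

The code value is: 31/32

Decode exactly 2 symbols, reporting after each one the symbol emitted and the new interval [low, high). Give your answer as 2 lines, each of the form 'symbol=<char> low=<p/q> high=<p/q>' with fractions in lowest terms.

Answer: symbol=d low=3/4 high=1/1
symbol=d low=15/16 high=1/1

Derivation:
Step 1: interval [0/1, 1/1), width = 1/1 - 0/1 = 1/1
  'b': [0/1 + 1/1*0/1, 0/1 + 1/1*3/8) = [0/1, 3/8)
  'f': [0/1 + 1/1*3/8, 0/1 + 1/1*3/4) = [3/8, 3/4)
  'd': [0/1 + 1/1*3/4, 0/1 + 1/1*1/1) = [3/4, 1/1) <- contains code 31/32
  emit 'd', narrow to [3/4, 1/1)
Step 2: interval [3/4, 1/1), width = 1/1 - 3/4 = 1/4
  'b': [3/4 + 1/4*0/1, 3/4 + 1/4*3/8) = [3/4, 27/32)
  'f': [3/4 + 1/4*3/8, 3/4 + 1/4*3/4) = [27/32, 15/16)
  'd': [3/4 + 1/4*3/4, 3/4 + 1/4*1/1) = [15/16, 1/1) <- contains code 31/32
  emit 'd', narrow to [15/16, 1/1)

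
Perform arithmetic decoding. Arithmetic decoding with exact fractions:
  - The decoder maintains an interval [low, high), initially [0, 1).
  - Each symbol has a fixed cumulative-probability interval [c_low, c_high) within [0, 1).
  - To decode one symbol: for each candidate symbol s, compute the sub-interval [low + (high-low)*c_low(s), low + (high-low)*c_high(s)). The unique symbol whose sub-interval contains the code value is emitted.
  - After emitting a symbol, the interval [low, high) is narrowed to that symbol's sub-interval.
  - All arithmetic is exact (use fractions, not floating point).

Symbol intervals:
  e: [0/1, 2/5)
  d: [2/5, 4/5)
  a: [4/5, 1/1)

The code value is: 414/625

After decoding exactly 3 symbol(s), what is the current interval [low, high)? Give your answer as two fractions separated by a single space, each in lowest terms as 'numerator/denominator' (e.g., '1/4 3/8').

Answer: 78/125 86/125

Derivation:
Step 1: interval [0/1, 1/1), width = 1/1 - 0/1 = 1/1
  'e': [0/1 + 1/1*0/1, 0/1 + 1/1*2/5) = [0/1, 2/5)
  'd': [0/1 + 1/1*2/5, 0/1 + 1/1*4/5) = [2/5, 4/5) <- contains code 414/625
  'a': [0/1 + 1/1*4/5, 0/1 + 1/1*1/1) = [4/5, 1/1)
  emit 'd', narrow to [2/5, 4/5)
Step 2: interval [2/5, 4/5), width = 4/5 - 2/5 = 2/5
  'e': [2/5 + 2/5*0/1, 2/5 + 2/5*2/5) = [2/5, 14/25)
  'd': [2/5 + 2/5*2/5, 2/5 + 2/5*4/5) = [14/25, 18/25) <- contains code 414/625
  'a': [2/5 + 2/5*4/5, 2/5 + 2/5*1/1) = [18/25, 4/5)
  emit 'd', narrow to [14/25, 18/25)
Step 3: interval [14/25, 18/25), width = 18/25 - 14/25 = 4/25
  'e': [14/25 + 4/25*0/1, 14/25 + 4/25*2/5) = [14/25, 78/125)
  'd': [14/25 + 4/25*2/5, 14/25 + 4/25*4/5) = [78/125, 86/125) <- contains code 414/625
  'a': [14/25 + 4/25*4/5, 14/25 + 4/25*1/1) = [86/125, 18/25)
  emit 'd', narrow to [78/125, 86/125)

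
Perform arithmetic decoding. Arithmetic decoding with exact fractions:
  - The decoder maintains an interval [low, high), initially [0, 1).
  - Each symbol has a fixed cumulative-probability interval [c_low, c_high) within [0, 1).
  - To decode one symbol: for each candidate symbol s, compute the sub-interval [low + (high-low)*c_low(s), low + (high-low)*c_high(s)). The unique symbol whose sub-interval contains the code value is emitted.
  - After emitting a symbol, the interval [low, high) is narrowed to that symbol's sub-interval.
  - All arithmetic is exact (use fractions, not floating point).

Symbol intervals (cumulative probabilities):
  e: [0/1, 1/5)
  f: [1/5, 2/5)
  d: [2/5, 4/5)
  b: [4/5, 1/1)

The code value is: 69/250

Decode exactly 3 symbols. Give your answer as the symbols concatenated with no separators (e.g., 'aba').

Step 1: interval [0/1, 1/1), width = 1/1 - 0/1 = 1/1
  'e': [0/1 + 1/1*0/1, 0/1 + 1/1*1/5) = [0/1, 1/5)
  'f': [0/1 + 1/1*1/5, 0/1 + 1/1*2/5) = [1/5, 2/5) <- contains code 69/250
  'd': [0/1 + 1/1*2/5, 0/1 + 1/1*4/5) = [2/5, 4/5)
  'b': [0/1 + 1/1*4/5, 0/1 + 1/1*1/1) = [4/5, 1/1)
  emit 'f', narrow to [1/5, 2/5)
Step 2: interval [1/5, 2/5), width = 2/5 - 1/5 = 1/5
  'e': [1/5 + 1/5*0/1, 1/5 + 1/5*1/5) = [1/5, 6/25)
  'f': [1/5 + 1/5*1/5, 1/5 + 1/5*2/5) = [6/25, 7/25) <- contains code 69/250
  'd': [1/5 + 1/5*2/5, 1/5 + 1/5*4/5) = [7/25, 9/25)
  'b': [1/5 + 1/5*4/5, 1/5 + 1/5*1/1) = [9/25, 2/5)
  emit 'f', narrow to [6/25, 7/25)
Step 3: interval [6/25, 7/25), width = 7/25 - 6/25 = 1/25
  'e': [6/25 + 1/25*0/1, 6/25 + 1/25*1/5) = [6/25, 31/125)
  'f': [6/25 + 1/25*1/5, 6/25 + 1/25*2/5) = [31/125, 32/125)
  'd': [6/25 + 1/25*2/5, 6/25 + 1/25*4/5) = [32/125, 34/125)
  'b': [6/25 + 1/25*4/5, 6/25 + 1/25*1/1) = [34/125, 7/25) <- contains code 69/250
  emit 'b', narrow to [34/125, 7/25)

Answer: ffb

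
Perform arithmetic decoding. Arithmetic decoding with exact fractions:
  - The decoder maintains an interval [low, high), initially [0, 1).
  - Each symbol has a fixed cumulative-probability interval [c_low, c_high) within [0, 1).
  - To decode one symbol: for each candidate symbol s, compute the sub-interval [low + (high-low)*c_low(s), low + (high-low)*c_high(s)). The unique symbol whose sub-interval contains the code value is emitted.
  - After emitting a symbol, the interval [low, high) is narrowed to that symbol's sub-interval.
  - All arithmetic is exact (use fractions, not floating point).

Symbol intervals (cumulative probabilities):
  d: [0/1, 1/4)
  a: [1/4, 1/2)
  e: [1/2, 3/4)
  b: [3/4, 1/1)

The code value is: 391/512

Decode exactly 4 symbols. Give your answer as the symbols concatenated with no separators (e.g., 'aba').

Step 1: interval [0/1, 1/1), width = 1/1 - 0/1 = 1/1
  'd': [0/1 + 1/1*0/1, 0/1 + 1/1*1/4) = [0/1, 1/4)
  'a': [0/1 + 1/1*1/4, 0/1 + 1/1*1/2) = [1/4, 1/2)
  'e': [0/1 + 1/1*1/2, 0/1 + 1/1*3/4) = [1/2, 3/4)
  'b': [0/1 + 1/1*3/4, 0/1 + 1/1*1/1) = [3/4, 1/1) <- contains code 391/512
  emit 'b', narrow to [3/4, 1/1)
Step 2: interval [3/4, 1/1), width = 1/1 - 3/4 = 1/4
  'd': [3/4 + 1/4*0/1, 3/4 + 1/4*1/4) = [3/4, 13/16) <- contains code 391/512
  'a': [3/4 + 1/4*1/4, 3/4 + 1/4*1/2) = [13/16, 7/8)
  'e': [3/4 + 1/4*1/2, 3/4 + 1/4*3/4) = [7/8, 15/16)
  'b': [3/4 + 1/4*3/4, 3/4 + 1/4*1/1) = [15/16, 1/1)
  emit 'd', narrow to [3/4, 13/16)
Step 3: interval [3/4, 13/16), width = 13/16 - 3/4 = 1/16
  'd': [3/4 + 1/16*0/1, 3/4 + 1/16*1/4) = [3/4, 49/64) <- contains code 391/512
  'a': [3/4 + 1/16*1/4, 3/4 + 1/16*1/2) = [49/64, 25/32)
  'e': [3/4 + 1/16*1/2, 3/4 + 1/16*3/4) = [25/32, 51/64)
  'b': [3/4 + 1/16*3/4, 3/4 + 1/16*1/1) = [51/64, 13/16)
  emit 'd', narrow to [3/4, 49/64)
Step 4: interval [3/4, 49/64), width = 49/64 - 3/4 = 1/64
  'd': [3/4 + 1/64*0/1, 3/4 + 1/64*1/4) = [3/4, 193/256)
  'a': [3/4 + 1/64*1/4, 3/4 + 1/64*1/2) = [193/256, 97/128)
  'e': [3/4 + 1/64*1/2, 3/4 + 1/64*3/4) = [97/128, 195/256)
  'b': [3/4 + 1/64*3/4, 3/4 + 1/64*1/1) = [195/256, 49/64) <- contains code 391/512
  emit 'b', narrow to [195/256, 49/64)

Answer: bddb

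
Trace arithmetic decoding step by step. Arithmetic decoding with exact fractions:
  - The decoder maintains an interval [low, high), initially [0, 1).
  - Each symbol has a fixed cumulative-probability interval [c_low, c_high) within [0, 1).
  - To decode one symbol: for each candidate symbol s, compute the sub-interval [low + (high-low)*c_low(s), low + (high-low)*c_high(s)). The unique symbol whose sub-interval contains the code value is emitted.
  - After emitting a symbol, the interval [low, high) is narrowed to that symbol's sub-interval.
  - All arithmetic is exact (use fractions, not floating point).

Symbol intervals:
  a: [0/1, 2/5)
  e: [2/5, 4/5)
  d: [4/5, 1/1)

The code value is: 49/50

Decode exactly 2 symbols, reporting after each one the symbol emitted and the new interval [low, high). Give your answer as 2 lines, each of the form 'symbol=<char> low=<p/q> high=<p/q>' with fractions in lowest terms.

Answer: symbol=d low=4/5 high=1/1
symbol=d low=24/25 high=1/1

Derivation:
Step 1: interval [0/1, 1/1), width = 1/1 - 0/1 = 1/1
  'a': [0/1 + 1/1*0/1, 0/1 + 1/1*2/5) = [0/1, 2/5)
  'e': [0/1 + 1/1*2/5, 0/1 + 1/1*4/5) = [2/5, 4/5)
  'd': [0/1 + 1/1*4/5, 0/1 + 1/1*1/1) = [4/5, 1/1) <- contains code 49/50
  emit 'd', narrow to [4/5, 1/1)
Step 2: interval [4/5, 1/1), width = 1/1 - 4/5 = 1/5
  'a': [4/5 + 1/5*0/1, 4/5 + 1/5*2/5) = [4/5, 22/25)
  'e': [4/5 + 1/5*2/5, 4/5 + 1/5*4/5) = [22/25, 24/25)
  'd': [4/5 + 1/5*4/5, 4/5 + 1/5*1/1) = [24/25, 1/1) <- contains code 49/50
  emit 'd', narrow to [24/25, 1/1)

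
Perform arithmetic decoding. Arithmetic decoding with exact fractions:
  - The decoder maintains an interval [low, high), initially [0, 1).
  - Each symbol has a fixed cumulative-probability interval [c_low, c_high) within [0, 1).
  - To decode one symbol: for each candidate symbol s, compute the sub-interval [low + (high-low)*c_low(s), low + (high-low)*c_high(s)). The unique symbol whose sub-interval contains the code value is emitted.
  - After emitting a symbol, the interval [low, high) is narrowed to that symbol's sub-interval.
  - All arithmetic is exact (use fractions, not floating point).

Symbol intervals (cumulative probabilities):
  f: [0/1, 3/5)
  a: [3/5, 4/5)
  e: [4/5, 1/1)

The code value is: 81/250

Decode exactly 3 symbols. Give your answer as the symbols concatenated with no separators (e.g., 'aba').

Step 1: interval [0/1, 1/1), width = 1/1 - 0/1 = 1/1
  'f': [0/1 + 1/1*0/1, 0/1 + 1/1*3/5) = [0/1, 3/5) <- contains code 81/250
  'a': [0/1 + 1/1*3/5, 0/1 + 1/1*4/5) = [3/5, 4/5)
  'e': [0/1 + 1/1*4/5, 0/1 + 1/1*1/1) = [4/5, 1/1)
  emit 'f', narrow to [0/1, 3/5)
Step 2: interval [0/1, 3/5), width = 3/5 - 0/1 = 3/5
  'f': [0/1 + 3/5*0/1, 0/1 + 3/5*3/5) = [0/1, 9/25) <- contains code 81/250
  'a': [0/1 + 3/5*3/5, 0/1 + 3/5*4/5) = [9/25, 12/25)
  'e': [0/1 + 3/5*4/5, 0/1 + 3/5*1/1) = [12/25, 3/5)
  emit 'f', narrow to [0/1, 9/25)
Step 3: interval [0/1, 9/25), width = 9/25 - 0/1 = 9/25
  'f': [0/1 + 9/25*0/1, 0/1 + 9/25*3/5) = [0/1, 27/125)
  'a': [0/1 + 9/25*3/5, 0/1 + 9/25*4/5) = [27/125, 36/125)
  'e': [0/1 + 9/25*4/5, 0/1 + 9/25*1/1) = [36/125, 9/25) <- contains code 81/250
  emit 'e', narrow to [36/125, 9/25)

Answer: ffe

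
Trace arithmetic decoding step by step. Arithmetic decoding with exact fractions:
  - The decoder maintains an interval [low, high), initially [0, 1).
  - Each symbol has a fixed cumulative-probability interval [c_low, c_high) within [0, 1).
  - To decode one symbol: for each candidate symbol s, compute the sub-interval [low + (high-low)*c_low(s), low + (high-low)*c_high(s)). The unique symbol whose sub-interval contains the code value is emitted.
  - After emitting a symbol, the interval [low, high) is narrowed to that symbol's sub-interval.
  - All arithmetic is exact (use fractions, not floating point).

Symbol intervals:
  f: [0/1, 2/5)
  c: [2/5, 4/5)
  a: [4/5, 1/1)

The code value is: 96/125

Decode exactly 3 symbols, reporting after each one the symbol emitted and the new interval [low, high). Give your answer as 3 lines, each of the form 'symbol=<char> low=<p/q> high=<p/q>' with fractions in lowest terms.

Step 1: interval [0/1, 1/1), width = 1/1 - 0/1 = 1/1
  'f': [0/1 + 1/1*0/1, 0/1 + 1/1*2/5) = [0/1, 2/5)
  'c': [0/1 + 1/1*2/5, 0/1 + 1/1*4/5) = [2/5, 4/5) <- contains code 96/125
  'a': [0/1 + 1/1*4/5, 0/1 + 1/1*1/1) = [4/5, 1/1)
  emit 'c', narrow to [2/5, 4/5)
Step 2: interval [2/5, 4/5), width = 4/5 - 2/5 = 2/5
  'f': [2/5 + 2/5*0/1, 2/5 + 2/5*2/5) = [2/5, 14/25)
  'c': [2/5 + 2/5*2/5, 2/5 + 2/5*4/5) = [14/25, 18/25)
  'a': [2/5 + 2/5*4/5, 2/5 + 2/5*1/1) = [18/25, 4/5) <- contains code 96/125
  emit 'a', narrow to [18/25, 4/5)
Step 3: interval [18/25, 4/5), width = 4/5 - 18/25 = 2/25
  'f': [18/25 + 2/25*0/1, 18/25 + 2/25*2/5) = [18/25, 94/125)
  'c': [18/25 + 2/25*2/5, 18/25 + 2/25*4/5) = [94/125, 98/125) <- contains code 96/125
  'a': [18/25 + 2/25*4/5, 18/25 + 2/25*1/1) = [98/125, 4/5)
  emit 'c', narrow to [94/125, 98/125)

Answer: symbol=c low=2/5 high=4/5
symbol=a low=18/25 high=4/5
symbol=c low=94/125 high=98/125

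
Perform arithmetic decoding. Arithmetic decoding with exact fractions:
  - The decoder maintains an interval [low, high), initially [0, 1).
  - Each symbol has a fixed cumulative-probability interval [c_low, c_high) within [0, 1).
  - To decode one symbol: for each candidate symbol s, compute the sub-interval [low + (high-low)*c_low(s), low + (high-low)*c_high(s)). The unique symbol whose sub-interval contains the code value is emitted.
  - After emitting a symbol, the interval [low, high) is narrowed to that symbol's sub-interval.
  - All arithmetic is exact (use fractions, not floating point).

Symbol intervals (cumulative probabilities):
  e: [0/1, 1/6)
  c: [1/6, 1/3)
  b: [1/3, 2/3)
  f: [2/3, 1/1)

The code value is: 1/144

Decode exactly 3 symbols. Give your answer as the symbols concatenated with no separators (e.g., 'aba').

Step 1: interval [0/1, 1/1), width = 1/1 - 0/1 = 1/1
  'e': [0/1 + 1/1*0/1, 0/1 + 1/1*1/6) = [0/1, 1/6) <- contains code 1/144
  'c': [0/1 + 1/1*1/6, 0/1 + 1/1*1/3) = [1/6, 1/3)
  'b': [0/1 + 1/1*1/3, 0/1 + 1/1*2/3) = [1/3, 2/3)
  'f': [0/1 + 1/1*2/3, 0/1 + 1/1*1/1) = [2/3, 1/1)
  emit 'e', narrow to [0/1, 1/6)
Step 2: interval [0/1, 1/6), width = 1/6 - 0/1 = 1/6
  'e': [0/1 + 1/6*0/1, 0/1 + 1/6*1/6) = [0/1, 1/36) <- contains code 1/144
  'c': [0/1 + 1/6*1/6, 0/1 + 1/6*1/3) = [1/36, 1/18)
  'b': [0/1 + 1/6*1/3, 0/1 + 1/6*2/3) = [1/18, 1/9)
  'f': [0/1 + 1/6*2/3, 0/1 + 1/6*1/1) = [1/9, 1/6)
  emit 'e', narrow to [0/1, 1/36)
Step 3: interval [0/1, 1/36), width = 1/36 - 0/1 = 1/36
  'e': [0/1 + 1/36*0/1, 0/1 + 1/36*1/6) = [0/1, 1/216)
  'c': [0/1 + 1/36*1/6, 0/1 + 1/36*1/3) = [1/216, 1/108) <- contains code 1/144
  'b': [0/1 + 1/36*1/3, 0/1 + 1/36*2/3) = [1/108, 1/54)
  'f': [0/1 + 1/36*2/3, 0/1 + 1/36*1/1) = [1/54, 1/36)
  emit 'c', narrow to [1/216, 1/108)

Answer: eec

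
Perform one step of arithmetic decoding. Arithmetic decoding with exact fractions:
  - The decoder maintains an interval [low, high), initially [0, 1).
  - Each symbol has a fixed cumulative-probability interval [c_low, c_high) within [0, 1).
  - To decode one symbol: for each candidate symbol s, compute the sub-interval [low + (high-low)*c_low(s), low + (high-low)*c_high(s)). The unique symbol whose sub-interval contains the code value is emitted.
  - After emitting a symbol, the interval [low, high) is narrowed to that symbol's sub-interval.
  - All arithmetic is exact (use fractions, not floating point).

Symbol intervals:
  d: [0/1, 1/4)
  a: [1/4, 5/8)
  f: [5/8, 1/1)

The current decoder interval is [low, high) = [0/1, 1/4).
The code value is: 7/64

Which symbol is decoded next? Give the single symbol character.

Answer: a

Derivation:
Interval width = high − low = 1/4 − 0/1 = 1/4
Scaled code = (code − low) / width = (7/64 − 0/1) / 1/4 = 7/16
  d: [0/1, 1/4) 
  a: [1/4, 5/8) ← scaled code falls here ✓
  f: [5/8, 1/1) 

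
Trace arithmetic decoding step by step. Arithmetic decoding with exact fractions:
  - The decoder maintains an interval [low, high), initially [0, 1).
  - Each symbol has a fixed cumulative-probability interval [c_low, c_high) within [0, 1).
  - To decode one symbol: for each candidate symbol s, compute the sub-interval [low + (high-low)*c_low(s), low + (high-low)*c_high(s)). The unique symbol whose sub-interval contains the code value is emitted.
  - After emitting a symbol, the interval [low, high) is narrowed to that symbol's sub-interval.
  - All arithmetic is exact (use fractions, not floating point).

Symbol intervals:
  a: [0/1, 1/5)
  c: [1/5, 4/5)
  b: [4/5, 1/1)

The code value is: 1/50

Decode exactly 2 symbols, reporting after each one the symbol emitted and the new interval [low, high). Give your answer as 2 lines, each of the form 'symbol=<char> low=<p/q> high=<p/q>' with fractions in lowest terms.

Step 1: interval [0/1, 1/1), width = 1/1 - 0/1 = 1/1
  'a': [0/1 + 1/1*0/1, 0/1 + 1/1*1/5) = [0/1, 1/5) <- contains code 1/50
  'c': [0/1 + 1/1*1/5, 0/1 + 1/1*4/5) = [1/5, 4/5)
  'b': [0/1 + 1/1*4/5, 0/1 + 1/1*1/1) = [4/5, 1/1)
  emit 'a', narrow to [0/1, 1/5)
Step 2: interval [0/1, 1/5), width = 1/5 - 0/1 = 1/5
  'a': [0/1 + 1/5*0/1, 0/1 + 1/5*1/5) = [0/1, 1/25) <- contains code 1/50
  'c': [0/1 + 1/5*1/5, 0/1 + 1/5*4/5) = [1/25, 4/25)
  'b': [0/1 + 1/5*4/5, 0/1 + 1/5*1/1) = [4/25, 1/5)
  emit 'a', narrow to [0/1, 1/25)

Answer: symbol=a low=0/1 high=1/5
symbol=a low=0/1 high=1/25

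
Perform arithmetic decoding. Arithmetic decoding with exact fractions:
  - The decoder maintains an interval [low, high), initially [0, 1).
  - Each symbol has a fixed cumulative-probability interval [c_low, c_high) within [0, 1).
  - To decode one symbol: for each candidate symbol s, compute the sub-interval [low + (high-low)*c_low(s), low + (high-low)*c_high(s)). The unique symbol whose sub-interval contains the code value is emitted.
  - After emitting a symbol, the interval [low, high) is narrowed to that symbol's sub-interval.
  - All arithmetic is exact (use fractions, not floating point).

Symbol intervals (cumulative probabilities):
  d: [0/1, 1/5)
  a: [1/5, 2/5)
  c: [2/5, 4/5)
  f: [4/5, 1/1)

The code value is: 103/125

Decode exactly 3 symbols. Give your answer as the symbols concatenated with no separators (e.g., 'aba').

Answer: fdc

Derivation:
Step 1: interval [0/1, 1/1), width = 1/1 - 0/1 = 1/1
  'd': [0/1 + 1/1*0/1, 0/1 + 1/1*1/5) = [0/1, 1/5)
  'a': [0/1 + 1/1*1/5, 0/1 + 1/1*2/5) = [1/5, 2/5)
  'c': [0/1 + 1/1*2/5, 0/1 + 1/1*4/5) = [2/5, 4/5)
  'f': [0/1 + 1/1*4/5, 0/1 + 1/1*1/1) = [4/5, 1/1) <- contains code 103/125
  emit 'f', narrow to [4/5, 1/1)
Step 2: interval [4/5, 1/1), width = 1/1 - 4/5 = 1/5
  'd': [4/5 + 1/5*0/1, 4/5 + 1/5*1/5) = [4/5, 21/25) <- contains code 103/125
  'a': [4/5 + 1/5*1/5, 4/5 + 1/5*2/5) = [21/25, 22/25)
  'c': [4/5 + 1/5*2/5, 4/5 + 1/5*4/5) = [22/25, 24/25)
  'f': [4/5 + 1/5*4/5, 4/5 + 1/5*1/1) = [24/25, 1/1)
  emit 'd', narrow to [4/5, 21/25)
Step 3: interval [4/5, 21/25), width = 21/25 - 4/5 = 1/25
  'd': [4/5 + 1/25*0/1, 4/5 + 1/25*1/5) = [4/5, 101/125)
  'a': [4/5 + 1/25*1/5, 4/5 + 1/25*2/5) = [101/125, 102/125)
  'c': [4/5 + 1/25*2/5, 4/5 + 1/25*4/5) = [102/125, 104/125) <- contains code 103/125
  'f': [4/5 + 1/25*4/5, 4/5 + 1/25*1/1) = [104/125, 21/25)
  emit 'c', narrow to [102/125, 104/125)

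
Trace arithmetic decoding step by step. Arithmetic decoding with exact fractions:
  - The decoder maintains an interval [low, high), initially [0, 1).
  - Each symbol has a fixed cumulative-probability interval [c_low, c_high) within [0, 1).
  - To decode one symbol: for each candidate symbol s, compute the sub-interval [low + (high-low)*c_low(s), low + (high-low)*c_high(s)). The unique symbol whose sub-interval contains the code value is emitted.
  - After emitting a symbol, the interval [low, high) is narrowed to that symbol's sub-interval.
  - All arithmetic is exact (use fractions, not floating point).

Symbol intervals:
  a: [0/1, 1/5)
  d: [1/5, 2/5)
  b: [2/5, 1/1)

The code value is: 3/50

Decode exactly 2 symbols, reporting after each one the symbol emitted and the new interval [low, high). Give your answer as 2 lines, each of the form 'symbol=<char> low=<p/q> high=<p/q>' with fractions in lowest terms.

Answer: symbol=a low=0/1 high=1/5
symbol=d low=1/25 high=2/25

Derivation:
Step 1: interval [0/1, 1/1), width = 1/1 - 0/1 = 1/1
  'a': [0/1 + 1/1*0/1, 0/1 + 1/1*1/5) = [0/1, 1/5) <- contains code 3/50
  'd': [0/1 + 1/1*1/5, 0/1 + 1/1*2/5) = [1/5, 2/5)
  'b': [0/1 + 1/1*2/5, 0/1 + 1/1*1/1) = [2/5, 1/1)
  emit 'a', narrow to [0/1, 1/5)
Step 2: interval [0/1, 1/5), width = 1/5 - 0/1 = 1/5
  'a': [0/1 + 1/5*0/1, 0/1 + 1/5*1/5) = [0/1, 1/25)
  'd': [0/1 + 1/5*1/5, 0/1 + 1/5*2/5) = [1/25, 2/25) <- contains code 3/50
  'b': [0/1 + 1/5*2/5, 0/1 + 1/5*1/1) = [2/25, 1/5)
  emit 'd', narrow to [1/25, 2/25)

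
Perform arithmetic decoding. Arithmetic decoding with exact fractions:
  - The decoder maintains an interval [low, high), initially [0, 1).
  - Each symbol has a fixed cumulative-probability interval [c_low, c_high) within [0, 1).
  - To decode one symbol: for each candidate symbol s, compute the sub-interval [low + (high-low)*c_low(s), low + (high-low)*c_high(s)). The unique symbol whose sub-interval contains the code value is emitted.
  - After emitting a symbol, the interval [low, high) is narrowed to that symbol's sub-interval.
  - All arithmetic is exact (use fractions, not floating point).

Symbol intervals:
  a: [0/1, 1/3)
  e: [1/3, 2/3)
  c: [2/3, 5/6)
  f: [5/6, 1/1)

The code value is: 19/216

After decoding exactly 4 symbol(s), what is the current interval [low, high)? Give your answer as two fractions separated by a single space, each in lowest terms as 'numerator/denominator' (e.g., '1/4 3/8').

Step 1: interval [0/1, 1/1), width = 1/1 - 0/1 = 1/1
  'a': [0/1 + 1/1*0/1, 0/1 + 1/1*1/3) = [0/1, 1/3) <- contains code 19/216
  'e': [0/1 + 1/1*1/3, 0/1 + 1/1*2/3) = [1/3, 2/3)
  'c': [0/1 + 1/1*2/3, 0/1 + 1/1*5/6) = [2/3, 5/6)
  'f': [0/1 + 1/1*5/6, 0/1 + 1/1*1/1) = [5/6, 1/1)
  emit 'a', narrow to [0/1, 1/3)
Step 2: interval [0/1, 1/3), width = 1/3 - 0/1 = 1/3
  'a': [0/1 + 1/3*0/1, 0/1 + 1/3*1/3) = [0/1, 1/9) <- contains code 19/216
  'e': [0/1 + 1/3*1/3, 0/1 + 1/3*2/3) = [1/9, 2/9)
  'c': [0/1 + 1/3*2/3, 0/1 + 1/3*5/6) = [2/9, 5/18)
  'f': [0/1 + 1/3*5/6, 0/1 + 1/3*1/1) = [5/18, 1/3)
  emit 'a', narrow to [0/1, 1/9)
Step 3: interval [0/1, 1/9), width = 1/9 - 0/1 = 1/9
  'a': [0/1 + 1/9*0/1, 0/1 + 1/9*1/3) = [0/1, 1/27)
  'e': [0/1 + 1/9*1/3, 0/1 + 1/9*2/3) = [1/27, 2/27)
  'c': [0/1 + 1/9*2/3, 0/1 + 1/9*5/6) = [2/27, 5/54) <- contains code 19/216
  'f': [0/1 + 1/9*5/6, 0/1 + 1/9*1/1) = [5/54, 1/9)
  emit 'c', narrow to [2/27, 5/54)
Step 4: interval [2/27, 5/54), width = 5/54 - 2/27 = 1/54
  'a': [2/27 + 1/54*0/1, 2/27 + 1/54*1/3) = [2/27, 13/162)
  'e': [2/27 + 1/54*1/3, 2/27 + 1/54*2/3) = [13/162, 7/81)
  'c': [2/27 + 1/54*2/3, 2/27 + 1/54*5/6) = [7/81, 29/324) <- contains code 19/216
  'f': [2/27 + 1/54*5/6, 2/27 + 1/54*1/1) = [29/324, 5/54)
  emit 'c', narrow to [7/81, 29/324)

Answer: 7/81 29/324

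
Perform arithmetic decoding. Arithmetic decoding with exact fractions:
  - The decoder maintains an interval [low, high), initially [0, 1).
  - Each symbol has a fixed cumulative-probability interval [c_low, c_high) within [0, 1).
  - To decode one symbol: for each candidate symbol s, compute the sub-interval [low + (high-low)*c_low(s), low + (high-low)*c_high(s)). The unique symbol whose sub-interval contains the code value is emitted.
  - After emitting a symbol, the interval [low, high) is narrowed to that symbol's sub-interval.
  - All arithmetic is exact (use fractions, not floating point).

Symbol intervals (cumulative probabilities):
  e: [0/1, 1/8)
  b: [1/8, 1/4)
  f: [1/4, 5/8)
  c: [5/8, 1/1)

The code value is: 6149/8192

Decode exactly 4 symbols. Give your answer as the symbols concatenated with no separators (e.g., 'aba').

Answer: cfbc

Derivation:
Step 1: interval [0/1, 1/1), width = 1/1 - 0/1 = 1/1
  'e': [0/1 + 1/1*0/1, 0/1 + 1/1*1/8) = [0/1, 1/8)
  'b': [0/1 + 1/1*1/8, 0/1 + 1/1*1/4) = [1/8, 1/4)
  'f': [0/1 + 1/1*1/4, 0/1 + 1/1*5/8) = [1/4, 5/8)
  'c': [0/1 + 1/1*5/8, 0/1 + 1/1*1/1) = [5/8, 1/1) <- contains code 6149/8192
  emit 'c', narrow to [5/8, 1/1)
Step 2: interval [5/8, 1/1), width = 1/1 - 5/8 = 3/8
  'e': [5/8 + 3/8*0/1, 5/8 + 3/8*1/8) = [5/8, 43/64)
  'b': [5/8 + 3/8*1/8, 5/8 + 3/8*1/4) = [43/64, 23/32)
  'f': [5/8 + 3/8*1/4, 5/8 + 3/8*5/8) = [23/32, 55/64) <- contains code 6149/8192
  'c': [5/8 + 3/8*5/8, 5/8 + 3/8*1/1) = [55/64, 1/1)
  emit 'f', narrow to [23/32, 55/64)
Step 3: interval [23/32, 55/64), width = 55/64 - 23/32 = 9/64
  'e': [23/32 + 9/64*0/1, 23/32 + 9/64*1/8) = [23/32, 377/512)
  'b': [23/32 + 9/64*1/8, 23/32 + 9/64*1/4) = [377/512, 193/256) <- contains code 6149/8192
  'f': [23/32 + 9/64*1/4, 23/32 + 9/64*5/8) = [193/256, 413/512)
  'c': [23/32 + 9/64*5/8, 23/32 + 9/64*1/1) = [413/512, 55/64)
  emit 'b', narrow to [377/512, 193/256)
Step 4: interval [377/512, 193/256), width = 193/256 - 377/512 = 9/512
  'e': [377/512 + 9/512*0/1, 377/512 + 9/512*1/8) = [377/512, 3025/4096)
  'b': [377/512 + 9/512*1/8, 377/512 + 9/512*1/4) = [3025/4096, 1517/2048)
  'f': [377/512 + 9/512*1/4, 377/512 + 9/512*5/8) = [1517/2048, 3061/4096)
  'c': [377/512 + 9/512*5/8, 377/512 + 9/512*1/1) = [3061/4096, 193/256) <- contains code 6149/8192
  emit 'c', narrow to [3061/4096, 193/256)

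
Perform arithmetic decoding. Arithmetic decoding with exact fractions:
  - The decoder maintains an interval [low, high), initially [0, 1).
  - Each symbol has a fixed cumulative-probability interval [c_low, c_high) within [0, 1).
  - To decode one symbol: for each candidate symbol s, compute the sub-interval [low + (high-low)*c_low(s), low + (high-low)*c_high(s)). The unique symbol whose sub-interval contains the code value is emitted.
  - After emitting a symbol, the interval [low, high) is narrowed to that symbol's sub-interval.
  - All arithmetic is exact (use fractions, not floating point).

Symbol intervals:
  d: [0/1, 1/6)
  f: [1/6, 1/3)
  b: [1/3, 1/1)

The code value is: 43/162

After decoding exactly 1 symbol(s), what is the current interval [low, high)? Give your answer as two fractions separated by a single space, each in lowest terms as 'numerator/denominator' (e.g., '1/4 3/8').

Step 1: interval [0/1, 1/1), width = 1/1 - 0/1 = 1/1
  'd': [0/1 + 1/1*0/1, 0/1 + 1/1*1/6) = [0/1, 1/6)
  'f': [0/1 + 1/1*1/6, 0/1 + 1/1*1/3) = [1/6, 1/3) <- contains code 43/162
  'b': [0/1 + 1/1*1/3, 0/1 + 1/1*1/1) = [1/3, 1/1)
  emit 'f', narrow to [1/6, 1/3)

Answer: 1/6 1/3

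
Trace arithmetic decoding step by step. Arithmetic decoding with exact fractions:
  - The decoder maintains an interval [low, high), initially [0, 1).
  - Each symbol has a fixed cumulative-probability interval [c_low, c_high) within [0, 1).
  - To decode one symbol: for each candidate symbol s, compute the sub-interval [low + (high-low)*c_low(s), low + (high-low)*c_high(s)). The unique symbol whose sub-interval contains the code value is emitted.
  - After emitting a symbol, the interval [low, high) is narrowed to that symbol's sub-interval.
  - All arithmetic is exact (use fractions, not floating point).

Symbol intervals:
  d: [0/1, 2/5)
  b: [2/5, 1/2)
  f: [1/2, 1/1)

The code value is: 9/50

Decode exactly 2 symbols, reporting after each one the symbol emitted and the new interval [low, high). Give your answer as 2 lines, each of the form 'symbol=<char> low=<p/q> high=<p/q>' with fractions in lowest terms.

Answer: symbol=d low=0/1 high=2/5
symbol=b low=4/25 high=1/5

Derivation:
Step 1: interval [0/1, 1/1), width = 1/1 - 0/1 = 1/1
  'd': [0/1 + 1/1*0/1, 0/1 + 1/1*2/5) = [0/1, 2/5) <- contains code 9/50
  'b': [0/1 + 1/1*2/5, 0/1 + 1/1*1/2) = [2/5, 1/2)
  'f': [0/1 + 1/1*1/2, 0/1 + 1/1*1/1) = [1/2, 1/1)
  emit 'd', narrow to [0/1, 2/5)
Step 2: interval [0/1, 2/5), width = 2/5 - 0/1 = 2/5
  'd': [0/1 + 2/5*0/1, 0/1 + 2/5*2/5) = [0/1, 4/25)
  'b': [0/1 + 2/5*2/5, 0/1 + 2/5*1/2) = [4/25, 1/5) <- contains code 9/50
  'f': [0/1 + 2/5*1/2, 0/1 + 2/5*1/1) = [1/5, 2/5)
  emit 'b', narrow to [4/25, 1/5)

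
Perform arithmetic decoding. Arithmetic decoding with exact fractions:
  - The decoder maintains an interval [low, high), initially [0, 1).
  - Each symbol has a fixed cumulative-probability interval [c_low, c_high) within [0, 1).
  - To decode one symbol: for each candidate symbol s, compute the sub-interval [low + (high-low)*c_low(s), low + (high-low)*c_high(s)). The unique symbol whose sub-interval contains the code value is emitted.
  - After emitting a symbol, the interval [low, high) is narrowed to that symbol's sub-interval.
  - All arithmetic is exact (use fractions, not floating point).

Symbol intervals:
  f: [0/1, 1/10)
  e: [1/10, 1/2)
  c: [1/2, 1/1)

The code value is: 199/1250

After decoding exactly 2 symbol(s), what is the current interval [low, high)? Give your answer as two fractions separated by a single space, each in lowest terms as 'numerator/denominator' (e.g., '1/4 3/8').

Step 1: interval [0/1, 1/1), width = 1/1 - 0/1 = 1/1
  'f': [0/1 + 1/1*0/1, 0/1 + 1/1*1/10) = [0/1, 1/10)
  'e': [0/1 + 1/1*1/10, 0/1 + 1/1*1/2) = [1/10, 1/2) <- contains code 199/1250
  'c': [0/1 + 1/1*1/2, 0/1 + 1/1*1/1) = [1/2, 1/1)
  emit 'e', narrow to [1/10, 1/2)
Step 2: interval [1/10, 1/2), width = 1/2 - 1/10 = 2/5
  'f': [1/10 + 2/5*0/1, 1/10 + 2/5*1/10) = [1/10, 7/50)
  'e': [1/10 + 2/5*1/10, 1/10 + 2/5*1/2) = [7/50, 3/10) <- contains code 199/1250
  'c': [1/10 + 2/5*1/2, 1/10 + 2/5*1/1) = [3/10, 1/2)
  emit 'e', narrow to [7/50, 3/10)

Answer: 7/50 3/10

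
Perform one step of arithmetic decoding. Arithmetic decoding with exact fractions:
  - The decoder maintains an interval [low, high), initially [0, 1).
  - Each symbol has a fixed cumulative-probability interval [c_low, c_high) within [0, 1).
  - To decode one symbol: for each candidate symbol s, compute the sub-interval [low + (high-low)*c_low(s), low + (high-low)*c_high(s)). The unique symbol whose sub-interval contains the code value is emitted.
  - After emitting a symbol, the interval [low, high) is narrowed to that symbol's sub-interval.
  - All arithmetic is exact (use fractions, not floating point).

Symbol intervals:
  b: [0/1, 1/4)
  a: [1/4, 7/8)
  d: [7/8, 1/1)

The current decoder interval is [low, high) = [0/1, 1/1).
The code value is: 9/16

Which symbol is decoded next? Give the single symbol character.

Answer: a

Derivation:
Interval width = high − low = 1/1 − 0/1 = 1/1
Scaled code = (code − low) / width = (9/16 − 0/1) / 1/1 = 9/16
  b: [0/1, 1/4) 
  a: [1/4, 7/8) ← scaled code falls here ✓
  d: [7/8, 1/1) 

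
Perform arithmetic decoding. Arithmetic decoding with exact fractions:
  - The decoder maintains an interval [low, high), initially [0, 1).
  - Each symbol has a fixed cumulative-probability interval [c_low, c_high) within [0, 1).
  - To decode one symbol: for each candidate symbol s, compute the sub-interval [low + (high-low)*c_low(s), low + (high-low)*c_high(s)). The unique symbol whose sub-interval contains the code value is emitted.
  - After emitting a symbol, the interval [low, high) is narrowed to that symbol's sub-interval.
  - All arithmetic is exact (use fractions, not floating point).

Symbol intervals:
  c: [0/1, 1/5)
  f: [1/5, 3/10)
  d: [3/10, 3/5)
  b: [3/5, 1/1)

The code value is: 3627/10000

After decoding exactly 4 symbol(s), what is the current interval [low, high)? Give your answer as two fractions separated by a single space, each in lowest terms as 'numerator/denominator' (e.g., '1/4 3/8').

Step 1: interval [0/1, 1/1), width = 1/1 - 0/1 = 1/1
  'c': [0/1 + 1/1*0/1, 0/1 + 1/1*1/5) = [0/1, 1/5)
  'f': [0/1 + 1/1*1/5, 0/1 + 1/1*3/10) = [1/5, 3/10)
  'd': [0/1 + 1/1*3/10, 0/1 + 1/1*3/5) = [3/10, 3/5) <- contains code 3627/10000
  'b': [0/1 + 1/1*3/5, 0/1 + 1/1*1/1) = [3/5, 1/1)
  emit 'd', narrow to [3/10, 3/5)
Step 2: interval [3/10, 3/5), width = 3/5 - 3/10 = 3/10
  'c': [3/10 + 3/10*0/1, 3/10 + 3/10*1/5) = [3/10, 9/25)
  'f': [3/10 + 3/10*1/5, 3/10 + 3/10*3/10) = [9/25, 39/100) <- contains code 3627/10000
  'd': [3/10 + 3/10*3/10, 3/10 + 3/10*3/5) = [39/100, 12/25)
  'b': [3/10 + 3/10*3/5, 3/10 + 3/10*1/1) = [12/25, 3/5)
  emit 'f', narrow to [9/25, 39/100)
Step 3: interval [9/25, 39/100), width = 39/100 - 9/25 = 3/100
  'c': [9/25 + 3/100*0/1, 9/25 + 3/100*1/5) = [9/25, 183/500) <- contains code 3627/10000
  'f': [9/25 + 3/100*1/5, 9/25 + 3/100*3/10) = [183/500, 369/1000)
  'd': [9/25 + 3/100*3/10, 9/25 + 3/100*3/5) = [369/1000, 189/500)
  'b': [9/25 + 3/100*3/5, 9/25 + 3/100*1/1) = [189/500, 39/100)
  emit 'c', narrow to [9/25, 183/500)
Step 4: interval [9/25, 183/500), width = 183/500 - 9/25 = 3/500
  'c': [9/25 + 3/500*0/1, 9/25 + 3/500*1/5) = [9/25, 903/2500)
  'f': [9/25 + 3/500*1/5, 9/25 + 3/500*3/10) = [903/2500, 1809/5000)
  'd': [9/25 + 3/500*3/10, 9/25 + 3/500*3/5) = [1809/5000, 909/2500) <- contains code 3627/10000
  'b': [9/25 + 3/500*3/5, 9/25 + 3/500*1/1) = [909/2500, 183/500)
  emit 'd', narrow to [1809/5000, 909/2500)

Answer: 1809/5000 909/2500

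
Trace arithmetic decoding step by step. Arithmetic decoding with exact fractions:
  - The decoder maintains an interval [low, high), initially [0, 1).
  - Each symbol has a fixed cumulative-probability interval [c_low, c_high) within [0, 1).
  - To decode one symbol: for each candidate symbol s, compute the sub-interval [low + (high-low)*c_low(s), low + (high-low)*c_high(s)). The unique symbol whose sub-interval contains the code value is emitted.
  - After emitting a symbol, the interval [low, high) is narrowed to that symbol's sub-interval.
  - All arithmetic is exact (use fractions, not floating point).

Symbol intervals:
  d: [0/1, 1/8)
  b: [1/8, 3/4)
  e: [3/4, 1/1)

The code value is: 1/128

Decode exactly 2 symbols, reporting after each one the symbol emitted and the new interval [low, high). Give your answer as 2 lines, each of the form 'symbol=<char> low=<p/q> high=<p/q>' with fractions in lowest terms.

Step 1: interval [0/1, 1/1), width = 1/1 - 0/1 = 1/1
  'd': [0/1 + 1/1*0/1, 0/1 + 1/1*1/8) = [0/1, 1/8) <- contains code 1/128
  'b': [0/1 + 1/1*1/8, 0/1 + 1/1*3/4) = [1/8, 3/4)
  'e': [0/1 + 1/1*3/4, 0/1 + 1/1*1/1) = [3/4, 1/1)
  emit 'd', narrow to [0/1, 1/8)
Step 2: interval [0/1, 1/8), width = 1/8 - 0/1 = 1/8
  'd': [0/1 + 1/8*0/1, 0/1 + 1/8*1/8) = [0/1, 1/64) <- contains code 1/128
  'b': [0/1 + 1/8*1/8, 0/1 + 1/8*3/4) = [1/64, 3/32)
  'e': [0/1 + 1/8*3/4, 0/1 + 1/8*1/1) = [3/32, 1/8)
  emit 'd', narrow to [0/1, 1/64)

Answer: symbol=d low=0/1 high=1/8
symbol=d low=0/1 high=1/64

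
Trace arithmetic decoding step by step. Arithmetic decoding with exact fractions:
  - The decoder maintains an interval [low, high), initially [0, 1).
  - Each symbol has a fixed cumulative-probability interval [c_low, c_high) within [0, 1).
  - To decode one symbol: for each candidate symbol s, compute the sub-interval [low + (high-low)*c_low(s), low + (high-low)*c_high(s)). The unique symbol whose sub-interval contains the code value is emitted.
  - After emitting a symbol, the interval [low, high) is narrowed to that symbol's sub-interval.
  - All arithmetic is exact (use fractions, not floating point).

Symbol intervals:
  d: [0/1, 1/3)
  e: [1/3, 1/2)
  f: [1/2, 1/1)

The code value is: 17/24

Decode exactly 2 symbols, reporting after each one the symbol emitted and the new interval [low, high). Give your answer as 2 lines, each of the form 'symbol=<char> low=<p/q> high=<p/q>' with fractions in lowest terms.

Answer: symbol=f low=1/2 high=1/1
symbol=e low=2/3 high=3/4

Derivation:
Step 1: interval [0/1, 1/1), width = 1/1 - 0/1 = 1/1
  'd': [0/1 + 1/1*0/1, 0/1 + 1/1*1/3) = [0/1, 1/3)
  'e': [0/1 + 1/1*1/3, 0/1 + 1/1*1/2) = [1/3, 1/2)
  'f': [0/1 + 1/1*1/2, 0/1 + 1/1*1/1) = [1/2, 1/1) <- contains code 17/24
  emit 'f', narrow to [1/2, 1/1)
Step 2: interval [1/2, 1/1), width = 1/1 - 1/2 = 1/2
  'd': [1/2 + 1/2*0/1, 1/2 + 1/2*1/3) = [1/2, 2/3)
  'e': [1/2 + 1/2*1/3, 1/2 + 1/2*1/2) = [2/3, 3/4) <- contains code 17/24
  'f': [1/2 + 1/2*1/2, 1/2 + 1/2*1/1) = [3/4, 1/1)
  emit 'e', narrow to [2/3, 3/4)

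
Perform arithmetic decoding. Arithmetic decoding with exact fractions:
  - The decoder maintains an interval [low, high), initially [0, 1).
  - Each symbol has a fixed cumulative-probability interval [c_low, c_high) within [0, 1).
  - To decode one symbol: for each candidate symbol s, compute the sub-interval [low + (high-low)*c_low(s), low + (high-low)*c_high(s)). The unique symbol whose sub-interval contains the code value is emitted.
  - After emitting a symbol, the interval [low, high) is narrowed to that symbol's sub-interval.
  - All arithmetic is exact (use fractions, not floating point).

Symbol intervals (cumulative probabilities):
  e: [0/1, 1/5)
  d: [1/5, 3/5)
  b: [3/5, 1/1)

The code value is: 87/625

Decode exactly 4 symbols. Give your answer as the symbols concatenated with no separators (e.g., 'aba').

Answer: ebde

Derivation:
Step 1: interval [0/1, 1/1), width = 1/1 - 0/1 = 1/1
  'e': [0/1 + 1/1*0/1, 0/1 + 1/1*1/5) = [0/1, 1/5) <- contains code 87/625
  'd': [0/1 + 1/1*1/5, 0/1 + 1/1*3/5) = [1/5, 3/5)
  'b': [0/1 + 1/1*3/5, 0/1 + 1/1*1/1) = [3/5, 1/1)
  emit 'e', narrow to [0/1, 1/5)
Step 2: interval [0/1, 1/5), width = 1/5 - 0/1 = 1/5
  'e': [0/1 + 1/5*0/1, 0/1 + 1/5*1/5) = [0/1, 1/25)
  'd': [0/1 + 1/5*1/5, 0/1 + 1/5*3/5) = [1/25, 3/25)
  'b': [0/1 + 1/5*3/5, 0/1 + 1/5*1/1) = [3/25, 1/5) <- contains code 87/625
  emit 'b', narrow to [3/25, 1/5)
Step 3: interval [3/25, 1/5), width = 1/5 - 3/25 = 2/25
  'e': [3/25 + 2/25*0/1, 3/25 + 2/25*1/5) = [3/25, 17/125)
  'd': [3/25 + 2/25*1/5, 3/25 + 2/25*3/5) = [17/125, 21/125) <- contains code 87/625
  'b': [3/25 + 2/25*3/5, 3/25 + 2/25*1/1) = [21/125, 1/5)
  emit 'd', narrow to [17/125, 21/125)
Step 4: interval [17/125, 21/125), width = 21/125 - 17/125 = 4/125
  'e': [17/125 + 4/125*0/1, 17/125 + 4/125*1/5) = [17/125, 89/625) <- contains code 87/625
  'd': [17/125 + 4/125*1/5, 17/125 + 4/125*3/5) = [89/625, 97/625)
  'b': [17/125 + 4/125*3/5, 17/125 + 4/125*1/1) = [97/625, 21/125)
  emit 'e', narrow to [17/125, 89/625)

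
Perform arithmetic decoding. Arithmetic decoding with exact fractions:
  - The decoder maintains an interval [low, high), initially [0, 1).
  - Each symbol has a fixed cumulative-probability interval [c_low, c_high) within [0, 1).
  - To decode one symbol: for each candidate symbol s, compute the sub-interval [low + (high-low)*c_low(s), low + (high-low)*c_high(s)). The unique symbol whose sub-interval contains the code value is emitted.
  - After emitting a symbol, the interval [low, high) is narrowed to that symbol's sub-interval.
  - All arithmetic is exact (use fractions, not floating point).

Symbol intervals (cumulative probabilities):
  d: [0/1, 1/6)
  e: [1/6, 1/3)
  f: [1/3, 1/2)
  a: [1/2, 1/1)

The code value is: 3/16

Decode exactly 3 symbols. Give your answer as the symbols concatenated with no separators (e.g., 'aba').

Answer: eda

Derivation:
Step 1: interval [0/1, 1/1), width = 1/1 - 0/1 = 1/1
  'd': [0/1 + 1/1*0/1, 0/1 + 1/1*1/6) = [0/1, 1/6)
  'e': [0/1 + 1/1*1/6, 0/1 + 1/1*1/3) = [1/6, 1/3) <- contains code 3/16
  'f': [0/1 + 1/1*1/3, 0/1 + 1/1*1/2) = [1/3, 1/2)
  'a': [0/1 + 1/1*1/2, 0/1 + 1/1*1/1) = [1/2, 1/1)
  emit 'e', narrow to [1/6, 1/3)
Step 2: interval [1/6, 1/3), width = 1/3 - 1/6 = 1/6
  'd': [1/6 + 1/6*0/1, 1/6 + 1/6*1/6) = [1/6, 7/36) <- contains code 3/16
  'e': [1/6 + 1/6*1/6, 1/6 + 1/6*1/3) = [7/36, 2/9)
  'f': [1/6 + 1/6*1/3, 1/6 + 1/6*1/2) = [2/9, 1/4)
  'a': [1/6 + 1/6*1/2, 1/6 + 1/6*1/1) = [1/4, 1/3)
  emit 'd', narrow to [1/6, 7/36)
Step 3: interval [1/6, 7/36), width = 7/36 - 1/6 = 1/36
  'd': [1/6 + 1/36*0/1, 1/6 + 1/36*1/6) = [1/6, 37/216)
  'e': [1/6 + 1/36*1/6, 1/6 + 1/36*1/3) = [37/216, 19/108)
  'f': [1/6 + 1/36*1/3, 1/6 + 1/36*1/2) = [19/108, 13/72)
  'a': [1/6 + 1/36*1/2, 1/6 + 1/36*1/1) = [13/72, 7/36) <- contains code 3/16
  emit 'a', narrow to [13/72, 7/36)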